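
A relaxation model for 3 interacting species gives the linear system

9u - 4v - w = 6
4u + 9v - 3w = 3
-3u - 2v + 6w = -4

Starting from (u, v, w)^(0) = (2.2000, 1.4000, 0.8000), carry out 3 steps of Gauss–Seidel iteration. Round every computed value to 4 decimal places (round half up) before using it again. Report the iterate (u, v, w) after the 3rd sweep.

Iteration 1:
  u = (6 - (-4)·1.4000 - (-1)·0.8000) / (9) = 1.3778
  v = (3 - (4)·1.3778 - (-3)·0.8000) / (9) = -0.0124
  w = (-4 - (-3)·1.3778 - (-2)·-0.0124) / (6) = 0.0181
Iteration 2:
  u = (6 - (-4)·-0.0124 - (-1)·0.0181) / (9) = 0.6632
  v = (3 - (4)·0.6632 - (-3)·0.0181) / (9) = 0.0446
  w = (-4 - (-3)·0.6632 - (-2)·0.0446) / (6) = -0.3202
Iteration 3:
  u = (6 - (-4)·0.0446 - (-1)·-0.3202) / (9) = 0.6509
  v = (3 - (4)·0.6509 - (-3)·-0.3202) / (9) = -0.0627
  w = (-4 - (-3)·0.6509 - (-2)·-0.0627) / (6) = -0.3621

(0.6509, -0.0627, -0.3621)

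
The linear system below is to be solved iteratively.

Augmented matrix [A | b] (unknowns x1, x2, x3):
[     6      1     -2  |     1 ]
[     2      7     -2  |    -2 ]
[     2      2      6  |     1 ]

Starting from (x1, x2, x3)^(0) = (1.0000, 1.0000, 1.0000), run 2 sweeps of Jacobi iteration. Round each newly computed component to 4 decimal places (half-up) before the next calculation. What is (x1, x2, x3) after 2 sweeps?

Iteration 1:
  x1 = (1 - (1)·1.0000 - (-2)·1.0000) / (6) = 0.3333
  x2 = (-2 - (2)·1.0000 - (-2)·1.0000) / (7) = -0.2857
  x3 = (1 - (2)·1.0000 - (2)·1.0000) / (6) = -0.5000
Iteration 2:
  x1 = (1 - (1)·-0.2857 - (-2)·-0.5000) / (6) = 0.0476
  x2 = (-2 - (2)·0.3333 - (-2)·-0.5000) / (7) = -0.5238
  x3 = (1 - (2)·0.3333 - (2)·-0.2857) / (6) = 0.1508

(0.0476, -0.5238, 0.1508)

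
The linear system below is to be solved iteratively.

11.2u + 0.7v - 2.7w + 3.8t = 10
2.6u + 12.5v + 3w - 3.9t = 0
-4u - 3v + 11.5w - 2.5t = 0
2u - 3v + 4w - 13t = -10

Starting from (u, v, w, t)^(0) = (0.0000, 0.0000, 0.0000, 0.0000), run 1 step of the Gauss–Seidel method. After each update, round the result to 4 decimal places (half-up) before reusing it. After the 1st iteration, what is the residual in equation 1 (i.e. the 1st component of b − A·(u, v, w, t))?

Iteration 1:
  u = (10 - (0.7)·0.0000 - (-2.7)·0.0000 - (3.8)·0.0000) / (11.2) = 0.8929
  v = (0 - (2.6)·0.8929 - (3)·0.0000 - (-3.9)·0.0000) / (12.5) = -0.1857
  w = (0 - (-4)·0.8929 - (-3)·-0.1857 - (-2.5)·0.0000) / (11.5) = 0.2621
  t = (-10 - (2)·0.8929 - (-3)·-0.1857 - (4)·0.2621) / (-13) = 1.0301
Residual b − A·x = (-3.0772, 3.2308, 2.5756, 0.0000)

-3.0772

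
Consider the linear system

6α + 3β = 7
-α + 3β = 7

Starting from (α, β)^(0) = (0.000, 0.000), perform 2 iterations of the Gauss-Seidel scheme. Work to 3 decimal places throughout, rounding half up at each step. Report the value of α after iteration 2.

-0.194

Iteration 1:
  α = (7 - (3)·0.000) / (6) = 1.167
  β = (7 - (-1)·1.167) / (3) = 2.722
Iteration 2:
  α = (7 - (3)·2.722) / (6) = -0.194
  β = (7 - (-1)·-0.194) / (3) = 2.269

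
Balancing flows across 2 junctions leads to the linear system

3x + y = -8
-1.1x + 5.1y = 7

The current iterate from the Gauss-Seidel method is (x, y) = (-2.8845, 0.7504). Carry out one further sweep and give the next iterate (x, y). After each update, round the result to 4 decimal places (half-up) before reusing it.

(-2.9168, 0.7434)

One sweep:
  x = (-8 - (1)·0.7504) / (3) = -2.9168
  y = (7 - (-1.1)·-2.9168) / (5.1) = 0.7434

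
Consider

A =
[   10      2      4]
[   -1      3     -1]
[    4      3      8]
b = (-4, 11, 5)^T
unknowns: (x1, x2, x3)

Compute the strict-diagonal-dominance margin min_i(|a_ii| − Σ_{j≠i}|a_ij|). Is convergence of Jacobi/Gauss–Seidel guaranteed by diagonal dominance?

row 1: |10| − (2+4) = 4
row 2: |3| − (1+1) = 1
row 3: |8| − (4+3) = 1
minimum over rows = 1 → strictly diagonally dominant (convergence guaranteed)

1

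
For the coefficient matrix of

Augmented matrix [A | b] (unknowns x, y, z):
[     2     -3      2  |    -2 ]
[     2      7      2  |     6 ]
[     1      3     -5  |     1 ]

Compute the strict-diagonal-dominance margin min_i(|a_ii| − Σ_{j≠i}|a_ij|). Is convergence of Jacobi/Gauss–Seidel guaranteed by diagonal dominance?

-3

row 1: |2| − (3+2) = -3
row 2: |7| − (2+2) = 3
row 3: |-5| − (1+3) = 1
minimum over rows = -3 → not strictly diagonally dominant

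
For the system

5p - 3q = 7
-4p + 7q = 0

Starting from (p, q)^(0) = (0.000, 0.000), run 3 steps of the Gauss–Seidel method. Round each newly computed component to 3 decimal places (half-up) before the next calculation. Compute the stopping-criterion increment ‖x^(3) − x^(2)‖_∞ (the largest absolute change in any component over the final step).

0.164

Iteration 1:
  p = (7 - (-3)·0.000) / (5) = 1.400
  q = (0 - (-4)·1.400) / (7) = 0.800
Iteration 2:
  p = (7 - (-3)·0.800) / (5) = 1.880
  q = (0 - (-4)·1.880) / (7) = 1.074
Iteration 3:
  p = (7 - (-3)·1.074) / (5) = 2.044
  q = (0 - (-4)·2.044) / (7) = 1.168
Change: (0.164, 0.094) → max |·| = 0.164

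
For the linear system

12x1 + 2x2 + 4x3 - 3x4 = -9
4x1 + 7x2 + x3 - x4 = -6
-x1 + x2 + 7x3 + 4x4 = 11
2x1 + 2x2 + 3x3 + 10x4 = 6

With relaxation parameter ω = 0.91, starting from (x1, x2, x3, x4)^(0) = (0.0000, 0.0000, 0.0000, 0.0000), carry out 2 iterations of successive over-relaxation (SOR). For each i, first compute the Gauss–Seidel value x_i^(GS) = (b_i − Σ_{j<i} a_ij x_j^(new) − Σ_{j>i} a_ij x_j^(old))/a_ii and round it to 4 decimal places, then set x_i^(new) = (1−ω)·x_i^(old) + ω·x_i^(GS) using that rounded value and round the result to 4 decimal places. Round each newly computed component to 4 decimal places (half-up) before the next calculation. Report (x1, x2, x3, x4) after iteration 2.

Iteration 1:
  x1: GS value = (-9 - (2)·0.0000 - (4)·0.0000 - (-3)·0.0000) / (12) = -0.7500;  x1 ← (1−ω)·0.0000 + ω·-0.7500 = -0.6825
  x2: GS value = (-6 - (4)·-0.6825 - (1)·0.0000 - (-1)·0.0000) / (7) = -0.4671;  x2 ← (1−ω)·0.0000 + ω·-0.4671 = -0.4251
  x3: GS value = (11 - (-1)·-0.6825 - (1)·-0.4251 - (4)·0.0000) / (7) = 1.5347;  x3 ← (1−ω)·0.0000 + ω·1.5347 = 1.3966
  x4: GS value = (6 - (2)·-0.6825 - (2)·-0.4251 - (3)·1.3966) / (10) = 0.4025;  x4 ← (1−ω)·0.0000 + ω·0.4025 = 0.3663
Iteration 2:
  x1: GS value = (-9 - (2)·-0.4251 - (4)·1.3966 - (-3)·0.3663) / (12) = -1.0531;  x1 ← (1−ω)·-0.6825 + ω·-1.0531 = -1.0197
  x2: GS value = (-6 - (4)·-1.0197 - (1)·1.3966 - (-1)·0.3663) / (7) = -0.4216;  x2 ← (1−ω)·-0.4251 + ω·-0.4216 = -0.4219
  x3: GS value = (11 - (-1)·-1.0197 - (1)·-0.4219 - (4)·0.3663) / (7) = 1.2767;  x3 ← (1−ω)·1.3966 + ω·1.2767 = 1.2875
  x4: GS value = (6 - (2)·-1.0197 - (2)·-0.4219 - (3)·1.2875) / (10) = 0.5021;  x4 ← (1−ω)·0.3663 + ω·0.5021 = 0.4899

(-1.0197, -0.4219, 1.2875, 0.4899)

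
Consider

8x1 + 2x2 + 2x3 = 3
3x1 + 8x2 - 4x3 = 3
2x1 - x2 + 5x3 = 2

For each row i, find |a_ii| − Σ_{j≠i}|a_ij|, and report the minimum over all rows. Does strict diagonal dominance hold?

1

row 1: |8| − (2+2) = 4
row 2: |8| − (3+4) = 1
row 3: |5| − (2+1) = 2
minimum over rows = 1 → strictly diagonally dominant (convergence guaranteed)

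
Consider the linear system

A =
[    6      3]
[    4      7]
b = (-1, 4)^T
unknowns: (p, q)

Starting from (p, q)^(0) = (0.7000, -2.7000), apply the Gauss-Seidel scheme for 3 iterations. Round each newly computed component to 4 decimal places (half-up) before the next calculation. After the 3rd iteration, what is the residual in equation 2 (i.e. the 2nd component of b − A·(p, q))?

Iteration 1:
  p = (-1 - (3)·-2.7000) / (6) = 1.1833
  q = (4 - (4)·1.1833) / (7) = -0.1047
Iteration 2:
  p = (-1 - (3)·-0.1047) / (6) = -0.1143
  q = (4 - (4)·-0.1143) / (7) = 0.6367
Iteration 3:
  p = (-1 - (3)·0.6367) / (6) = -0.4850
  q = (4 - (4)·-0.4850) / (7) = 0.8486
Residual b − A·x = (-0.6358, -0.0002)

-0.0002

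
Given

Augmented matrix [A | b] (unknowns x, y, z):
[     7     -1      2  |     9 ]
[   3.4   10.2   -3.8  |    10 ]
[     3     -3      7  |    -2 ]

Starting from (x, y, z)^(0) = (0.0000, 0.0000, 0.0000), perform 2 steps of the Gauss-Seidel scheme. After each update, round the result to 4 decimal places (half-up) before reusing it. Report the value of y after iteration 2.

Iteration 1:
  x = (9 - (-1)·0.0000 - (2)·0.0000) / (7) = 1.2857
  y = (10 - (3.4)·1.2857 - (-3.8)·0.0000) / (10.2) = 0.5518
  z = (-2 - (3)·1.2857 - (-3)·0.5518) / (7) = -0.6002
Iteration 2:
  x = (9 - (-1)·0.5518 - (2)·-0.6002) / (7) = 1.5360
  y = (10 - (3.4)·1.5360 - (-3.8)·-0.6002) / (10.2) = 0.2448
  z = (-2 - (3)·1.5360 - (-3)·0.2448) / (7) = -0.8391

0.2448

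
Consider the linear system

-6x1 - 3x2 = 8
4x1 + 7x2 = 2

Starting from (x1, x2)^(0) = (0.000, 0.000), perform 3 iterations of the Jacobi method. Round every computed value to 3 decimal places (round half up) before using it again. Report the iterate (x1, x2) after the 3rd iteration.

Iteration 1:
  x1 = (8 - (-3)·0.000) / (-6) = -1.333
  x2 = (2 - (4)·0.000) / (7) = 0.286
Iteration 2:
  x1 = (8 - (-3)·0.286) / (-6) = -1.476
  x2 = (2 - (4)·-1.333) / (7) = 1.047
Iteration 3:
  x1 = (8 - (-3)·1.047) / (-6) = -1.857
  x2 = (2 - (4)·-1.476) / (7) = 1.129

(-1.857, 1.129)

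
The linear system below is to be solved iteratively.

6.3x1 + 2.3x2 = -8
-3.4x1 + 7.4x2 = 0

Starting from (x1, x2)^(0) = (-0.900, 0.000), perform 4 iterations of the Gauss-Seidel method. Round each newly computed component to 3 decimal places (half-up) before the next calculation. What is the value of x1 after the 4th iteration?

-1.087

Iteration 1:
  x1 = (-8 - (2.3)·0.000) / (6.3) = -1.270
  x2 = (0 - (-3.4)·-1.270) / (7.4) = -0.584
Iteration 2:
  x1 = (-8 - (2.3)·-0.584) / (6.3) = -1.057
  x2 = (0 - (-3.4)·-1.057) / (7.4) = -0.486
Iteration 3:
  x1 = (-8 - (2.3)·-0.486) / (6.3) = -1.092
  x2 = (0 - (-3.4)·-1.092) / (7.4) = -0.502
Iteration 4:
  x1 = (-8 - (2.3)·-0.502) / (6.3) = -1.087
  x2 = (0 - (-3.4)·-1.087) / (7.4) = -0.499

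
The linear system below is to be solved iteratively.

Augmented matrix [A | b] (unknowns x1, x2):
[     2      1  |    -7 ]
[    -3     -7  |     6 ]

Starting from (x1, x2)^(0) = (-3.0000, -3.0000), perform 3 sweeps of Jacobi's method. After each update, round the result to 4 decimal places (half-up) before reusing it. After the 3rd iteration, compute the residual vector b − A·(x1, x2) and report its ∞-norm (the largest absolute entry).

0.7347

Iteration 1:
  x1 = (-7 - (1)·-3.0000) / (2) = -2.0000
  x2 = (6 - (-3)·-3.0000) / (-7) = 0.4286
Iteration 2:
  x1 = (-7 - (1)·0.4286) / (2) = -3.7143
  x2 = (6 - (-3)·-2.0000) / (-7) = 0.0000
Iteration 3:
  x1 = (-7 - (1)·0.0000) / (2) = -3.5000
  x2 = (6 - (-3)·-3.7143) / (-7) = 0.7347
Residual b − A·x = (-0.7347, 0.6429); ∞-norm = 0.7347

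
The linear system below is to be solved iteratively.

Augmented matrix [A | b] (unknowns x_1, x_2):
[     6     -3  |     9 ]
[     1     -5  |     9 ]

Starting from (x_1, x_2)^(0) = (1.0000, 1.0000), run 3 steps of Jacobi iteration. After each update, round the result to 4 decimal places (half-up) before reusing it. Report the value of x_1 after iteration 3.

Iteration 1:
  x_1 = (9 - (-3)·1.0000) / (6) = 2.0000
  x_2 = (9 - (1)·1.0000) / (-5) = -1.6000
Iteration 2:
  x_1 = (9 - (-3)·-1.6000) / (6) = 0.7000
  x_2 = (9 - (1)·2.0000) / (-5) = -1.4000
Iteration 3:
  x_1 = (9 - (-3)·-1.4000) / (6) = 0.8000
  x_2 = (9 - (1)·0.7000) / (-5) = -1.6600

0.8000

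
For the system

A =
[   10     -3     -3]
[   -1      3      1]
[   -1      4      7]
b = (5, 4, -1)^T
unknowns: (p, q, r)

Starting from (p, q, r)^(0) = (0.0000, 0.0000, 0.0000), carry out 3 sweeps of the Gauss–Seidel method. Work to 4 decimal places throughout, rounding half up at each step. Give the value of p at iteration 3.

Iteration 1:
  p = (5 - (-3)·0.0000 - (-3)·0.0000) / (10) = 0.5000
  q = (4 - (-1)·0.5000 - (1)·0.0000) / (3) = 1.5000
  r = (-1 - (-1)·0.5000 - (4)·1.5000) / (7) = -0.9286
Iteration 2:
  p = (5 - (-3)·1.5000 - (-3)·-0.9286) / (10) = 0.6714
  q = (4 - (-1)·0.6714 - (1)·-0.9286) / (3) = 1.8667
  r = (-1 - (-1)·0.6714 - (4)·1.8667) / (7) = -1.1136
Iteration 3:
  p = (5 - (-3)·1.8667 - (-3)·-1.1136) / (10) = 0.7259
  q = (4 - (-1)·0.7259 - (1)·-1.1136) / (3) = 1.9465
  r = (-1 - (-1)·0.7259 - (4)·1.9465) / (7) = -1.1514

0.7259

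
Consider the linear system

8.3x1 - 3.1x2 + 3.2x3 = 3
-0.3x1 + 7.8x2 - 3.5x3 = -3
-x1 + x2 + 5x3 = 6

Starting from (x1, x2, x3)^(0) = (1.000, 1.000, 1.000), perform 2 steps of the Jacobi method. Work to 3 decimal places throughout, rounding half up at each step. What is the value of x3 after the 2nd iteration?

Iteration 1:
  x1 = (3 - (-3.1)·1.000 - (3.2)·1.000) / (8.3) = 0.349
  x2 = (-3 - (-0.3)·1.000 - (-3.5)·1.000) / (7.8) = 0.103
  x3 = (6 - (-1)·1.000 - (1)·1.000) / (5) = 1.200
Iteration 2:
  x1 = (3 - (-3.1)·0.103 - (3.2)·1.200) / (8.3) = -0.063
  x2 = (-3 - (-0.3)·0.349 - (-3.5)·1.200) / (7.8) = 0.167
  x3 = (6 - (-1)·0.349 - (1)·0.103) / (5) = 1.249

1.249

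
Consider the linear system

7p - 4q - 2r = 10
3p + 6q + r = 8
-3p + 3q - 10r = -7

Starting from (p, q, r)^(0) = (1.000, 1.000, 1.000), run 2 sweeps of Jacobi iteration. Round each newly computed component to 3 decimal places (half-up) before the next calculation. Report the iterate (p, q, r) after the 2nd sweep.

(2.010, 0.074, 0.214)

Iteration 1:
  p = (10 - (-4)·1.000 - (-2)·1.000) / (7) = 2.286
  q = (8 - (3)·1.000 - (1)·1.000) / (6) = 0.667
  r = (-7 - (-3)·1.000 - (3)·1.000) / (-10) = 0.700
Iteration 2:
  p = (10 - (-4)·0.667 - (-2)·0.700) / (7) = 2.010
  q = (8 - (3)·2.286 - (1)·0.700) / (6) = 0.074
  r = (-7 - (-3)·2.286 - (3)·0.667) / (-10) = 0.214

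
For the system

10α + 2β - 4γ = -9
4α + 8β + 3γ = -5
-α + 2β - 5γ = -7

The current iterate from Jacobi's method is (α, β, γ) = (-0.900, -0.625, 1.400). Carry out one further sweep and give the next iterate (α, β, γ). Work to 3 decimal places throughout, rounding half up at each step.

(-0.215, -0.700, 1.330)

One sweep:
  α = (-9 - (2)·-0.625 - (-4)·1.400) / (10) = -0.215
  β = (-5 - (4)·-0.900 - (3)·1.400) / (8) = -0.700
  γ = (-7 - (-1)·-0.900 - (2)·-0.625) / (-5) = 1.330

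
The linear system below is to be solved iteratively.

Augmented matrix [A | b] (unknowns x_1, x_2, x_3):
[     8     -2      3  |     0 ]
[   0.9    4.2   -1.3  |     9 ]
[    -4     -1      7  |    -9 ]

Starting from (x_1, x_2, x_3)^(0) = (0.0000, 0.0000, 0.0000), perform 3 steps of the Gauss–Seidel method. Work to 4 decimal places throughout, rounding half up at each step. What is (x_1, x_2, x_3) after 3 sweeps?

(0.6120, 1.8463, -0.6722)

Iteration 1:
  x_1 = (0 - (-2)·0.0000 - (3)·0.0000) / (8) = 0.0000
  x_2 = (9 - (0.9)·0.0000 - (-1.3)·0.0000) / (4.2) = 2.1429
  x_3 = (-9 - (-4)·0.0000 - (-1)·2.1429) / (7) = -0.9796
Iteration 2:
  x_1 = (0 - (-2)·2.1429 - (3)·-0.9796) / (8) = 0.9031
  x_2 = (9 - (0.9)·0.9031 - (-1.3)·-0.9796) / (4.2) = 1.6461
  x_3 = (-9 - (-4)·0.9031 - (-1)·1.6461) / (7) = -0.5345
Iteration 3:
  x_1 = (0 - (-2)·1.6461 - (3)·-0.5345) / (8) = 0.6120
  x_2 = (9 - (0.9)·0.6120 - (-1.3)·-0.5345) / (4.2) = 1.8463
  x_3 = (-9 - (-4)·0.6120 - (-1)·1.8463) / (7) = -0.6722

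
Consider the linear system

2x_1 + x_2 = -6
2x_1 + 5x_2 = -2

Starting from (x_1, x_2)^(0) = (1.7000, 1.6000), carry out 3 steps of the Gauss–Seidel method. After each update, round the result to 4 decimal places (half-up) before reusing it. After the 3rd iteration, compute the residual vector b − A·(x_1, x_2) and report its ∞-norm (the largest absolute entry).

Iteration 1:
  x_1 = (-6 - (1)·1.6000) / (2) = -3.8000
  x_2 = (-2 - (2)·-3.8000) / (5) = 1.1200
Iteration 2:
  x_1 = (-6 - (1)·1.1200) / (2) = -3.5600
  x_2 = (-2 - (2)·-3.5600) / (5) = 1.0240
Iteration 3:
  x_1 = (-6 - (1)·1.0240) / (2) = -3.5120
  x_2 = (-2 - (2)·-3.5120) / (5) = 1.0048
Residual b − A·x = (0.0192, 0.0000); ∞-norm = 0.0192

0.0192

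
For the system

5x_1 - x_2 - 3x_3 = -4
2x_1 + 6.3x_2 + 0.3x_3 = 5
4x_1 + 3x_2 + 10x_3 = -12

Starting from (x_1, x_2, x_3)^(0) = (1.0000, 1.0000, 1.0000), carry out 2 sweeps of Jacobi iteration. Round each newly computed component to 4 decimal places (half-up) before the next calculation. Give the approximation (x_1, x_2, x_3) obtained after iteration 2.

Iteration 1:
  x_1 = (-4 - (-1)·1.0000 - (-3)·1.0000) / (5) = 0.0000
  x_2 = (5 - (2)·1.0000 - (0.3)·1.0000) / (6.3) = 0.4286
  x_3 = (-12 - (4)·1.0000 - (3)·1.0000) / (10) = -1.9000
Iteration 2:
  x_1 = (-4 - (-1)·0.4286 - (-3)·-1.9000) / (5) = -1.8543
  x_2 = (5 - (2)·0.0000 - (0.3)·-1.9000) / (6.3) = 0.8841
  x_3 = (-12 - (4)·0.0000 - (3)·0.4286) / (10) = -1.3286

(-1.8543, 0.8841, -1.3286)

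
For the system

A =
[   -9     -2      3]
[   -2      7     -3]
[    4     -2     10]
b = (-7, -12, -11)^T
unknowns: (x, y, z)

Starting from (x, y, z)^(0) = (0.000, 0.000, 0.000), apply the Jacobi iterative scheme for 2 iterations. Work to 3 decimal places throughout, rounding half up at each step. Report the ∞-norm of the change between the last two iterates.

0.654

Iteration 1:
  x = (-7 - (-2)·0.000 - (3)·0.000) / (-9) = 0.778
  y = (-12 - (-2)·0.000 - (-3)·0.000) / (7) = -1.714
  z = (-11 - (4)·0.000 - (-2)·0.000) / (10) = -1.100
Iteration 2:
  x = (-7 - (-2)·-1.714 - (3)·-1.100) / (-9) = 0.792
  y = (-12 - (-2)·0.778 - (-3)·-1.100) / (7) = -1.963
  z = (-11 - (4)·0.778 - (-2)·-1.714) / (10) = -1.754
Change: (0.014, -0.249, -0.654) → max |·| = 0.654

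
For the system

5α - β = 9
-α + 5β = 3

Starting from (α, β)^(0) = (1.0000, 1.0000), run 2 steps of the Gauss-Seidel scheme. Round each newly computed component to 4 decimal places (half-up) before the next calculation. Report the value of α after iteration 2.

Iteration 1:
  α = (9 - (-1)·1.0000) / (5) = 2.0000
  β = (3 - (-1)·2.0000) / (5) = 1.0000
Iteration 2:
  α = (9 - (-1)·1.0000) / (5) = 2.0000
  β = (3 - (-1)·2.0000) / (5) = 1.0000

2.0000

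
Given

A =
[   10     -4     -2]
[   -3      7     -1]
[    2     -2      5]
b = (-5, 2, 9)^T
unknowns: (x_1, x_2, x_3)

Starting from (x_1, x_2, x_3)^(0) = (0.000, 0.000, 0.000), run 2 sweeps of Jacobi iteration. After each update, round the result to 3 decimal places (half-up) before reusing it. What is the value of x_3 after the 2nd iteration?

Iteration 1:
  x_1 = (-5 - (-4)·0.000 - (-2)·0.000) / (10) = -0.500
  x_2 = (2 - (-3)·0.000 - (-1)·0.000) / (7) = 0.286
  x_3 = (9 - (2)·0.000 - (-2)·0.000) / (5) = 1.800
Iteration 2:
  x_1 = (-5 - (-4)·0.286 - (-2)·1.800) / (10) = -0.026
  x_2 = (2 - (-3)·-0.500 - (-1)·1.800) / (7) = 0.329
  x_3 = (9 - (2)·-0.500 - (-2)·0.286) / (5) = 2.114

2.114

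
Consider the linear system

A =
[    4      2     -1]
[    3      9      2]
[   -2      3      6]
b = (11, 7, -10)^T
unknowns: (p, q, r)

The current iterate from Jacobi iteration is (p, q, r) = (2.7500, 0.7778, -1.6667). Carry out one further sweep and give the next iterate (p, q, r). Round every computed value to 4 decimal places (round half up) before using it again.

(1.9444, 0.2315, -1.1389)

One sweep:
  p = (11 - (2)·0.7778 - (-1)·-1.6667) / (4) = 1.9444
  q = (7 - (3)·2.7500 - (2)·-1.6667) / (9) = 0.2315
  r = (-10 - (-2)·2.7500 - (3)·0.7778) / (6) = -1.1389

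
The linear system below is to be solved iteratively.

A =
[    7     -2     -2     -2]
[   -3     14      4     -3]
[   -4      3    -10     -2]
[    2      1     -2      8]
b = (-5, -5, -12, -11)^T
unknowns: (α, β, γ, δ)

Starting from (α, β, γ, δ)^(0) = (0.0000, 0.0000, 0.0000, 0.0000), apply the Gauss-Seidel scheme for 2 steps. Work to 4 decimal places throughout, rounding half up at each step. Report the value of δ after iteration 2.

Iteration 1:
  α = (-5 - (-2)·0.0000 - (-2)·0.0000 - (-2)·0.0000) / (7) = -0.7143
  β = (-5 - (-3)·-0.7143 - (4)·0.0000 - (-3)·0.0000) / (14) = -0.5102
  γ = (-12 - (-4)·-0.7143 - (3)·-0.5102 - (-2)·0.0000) / (-10) = 1.3327
  δ = (-11 - (2)·-0.7143 - (1)·-0.5102 - (-2)·1.3327) / (8) = -0.7995
Iteration 2:
  α = (-5 - (-2)·-0.5102 - (-2)·1.3327 - (-2)·-0.7995) / (7) = -0.7077
  β = (-5 - (-3)·-0.7077 - (4)·1.3327 - (-3)·-0.7995) / (14) = -1.0609
  γ = (-12 - (-4)·-0.7077 - (3)·-1.0609 - (-2)·-0.7995) / (-10) = 1.3247
  δ = (-11 - (2)·-0.7077 - (1)·-1.0609 - (-2)·1.3247) / (8) = -0.7343

-0.7343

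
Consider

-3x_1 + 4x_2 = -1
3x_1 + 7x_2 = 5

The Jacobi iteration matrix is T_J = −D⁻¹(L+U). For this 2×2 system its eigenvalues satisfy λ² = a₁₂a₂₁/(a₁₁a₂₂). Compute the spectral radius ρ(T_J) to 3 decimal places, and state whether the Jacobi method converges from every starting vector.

0.756

a₁₂a₂₁/(a₁₁a₂₂) = (4)·(3) / ((-3)·(7)) = -0.571429
ρ = √|-0.571429| = √0.571429 = 0.756
ρ < 1, so Jacobi converges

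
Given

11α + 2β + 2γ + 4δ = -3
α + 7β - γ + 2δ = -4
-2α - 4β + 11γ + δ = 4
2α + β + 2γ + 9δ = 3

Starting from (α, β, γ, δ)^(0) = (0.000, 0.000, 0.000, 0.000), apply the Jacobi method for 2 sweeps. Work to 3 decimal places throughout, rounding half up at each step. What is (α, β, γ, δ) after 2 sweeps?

Iteration 1:
  α = (-3 - (2)·0.000 - (2)·0.000 - (4)·0.000) / (11) = -0.273
  β = (-4 - (1)·0.000 - (-1)·0.000 - (2)·0.000) / (7) = -0.571
  γ = (4 - (-2)·0.000 - (-4)·0.000 - (1)·0.000) / (11) = 0.364
  δ = (3 - (2)·0.000 - (1)·0.000 - (2)·0.000) / (9) = 0.333
Iteration 2:
  α = (-3 - (2)·-0.571 - (2)·0.364 - (4)·0.333) / (11) = -0.356
  β = (-4 - (1)·-0.273 - (-1)·0.364 - (2)·0.333) / (7) = -0.576
  γ = (4 - (-2)·-0.273 - (-4)·-0.571 - (1)·0.333) / (11) = 0.076
  δ = (3 - (2)·-0.273 - (1)·-0.571 - (2)·0.364) / (9) = 0.377

(-0.356, -0.576, 0.076, 0.377)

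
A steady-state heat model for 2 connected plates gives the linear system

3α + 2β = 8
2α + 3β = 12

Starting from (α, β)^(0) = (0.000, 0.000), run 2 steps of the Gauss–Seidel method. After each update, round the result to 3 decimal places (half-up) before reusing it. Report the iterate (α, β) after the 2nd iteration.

(1.185, 3.210)

Iteration 1:
  α = (8 - (2)·0.000) / (3) = 2.667
  β = (12 - (2)·2.667) / (3) = 2.222
Iteration 2:
  α = (8 - (2)·2.222) / (3) = 1.185
  β = (12 - (2)·1.185) / (3) = 3.210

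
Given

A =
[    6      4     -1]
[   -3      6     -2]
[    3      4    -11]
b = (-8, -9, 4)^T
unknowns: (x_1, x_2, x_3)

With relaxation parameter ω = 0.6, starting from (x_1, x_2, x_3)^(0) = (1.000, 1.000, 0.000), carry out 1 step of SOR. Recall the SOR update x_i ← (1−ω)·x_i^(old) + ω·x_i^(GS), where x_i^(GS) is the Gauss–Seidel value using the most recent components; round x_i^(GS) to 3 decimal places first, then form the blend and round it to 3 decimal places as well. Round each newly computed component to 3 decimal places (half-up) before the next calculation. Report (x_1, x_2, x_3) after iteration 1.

Iteration 1:
  x_1: GS value = (-8 - (4)·1.000 - (-1)·0.000) / (6) = -2.000;  x_1 ← (1−ω)·1.000 + ω·-2.000 = -0.800
  x_2: GS value = (-9 - (-3)·-0.800 - (-2)·0.000) / (6) = -1.900;  x_2 ← (1−ω)·1.000 + ω·-1.900 = -0.740
  x_3: GS value = (4 - (3)·-0.800 - (4)·-0.740) / (-11) = -0.851;  x_3 ← (1−ω)·0.000 + ω·-0.851 = -0.511

(-0.800, -0.740, -0.511)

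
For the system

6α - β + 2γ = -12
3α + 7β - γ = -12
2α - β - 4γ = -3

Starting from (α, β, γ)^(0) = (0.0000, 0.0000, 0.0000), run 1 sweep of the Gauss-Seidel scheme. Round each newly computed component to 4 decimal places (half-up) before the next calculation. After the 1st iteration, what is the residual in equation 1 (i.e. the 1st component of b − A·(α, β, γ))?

-0.7857

Iteration 1:
  α = (-12 - (-1)·0.0000 - (2)·0.0000) / (6) = -2.0000
  β = (-12 - (3)·-2.0000 - (-1)·0.0000) / (7) = -0.8571
  γ = (-3 - (2)·-2.0000 - (-1)·-0.8571) / (-4) = -0.0357
Residual b − A·x = (-0.7857, -0.0360, 0.0001)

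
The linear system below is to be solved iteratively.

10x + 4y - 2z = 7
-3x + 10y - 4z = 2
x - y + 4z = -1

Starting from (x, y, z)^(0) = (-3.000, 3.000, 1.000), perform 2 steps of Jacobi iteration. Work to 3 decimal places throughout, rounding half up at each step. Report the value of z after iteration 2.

-0.250

Iteration 1:
  x = (7 - (4)·3.000 - (-2)·1.000) / (10) = -0.300
  y = (2 - (-3)·-3.000 - (-4)·1.000) / (10) = -0.300
  z = (-1 - (1)·-3.000 - (-1)·3.000) / (4) = 1.250
Iteration 2:
  x = (7 - (4)·-0.300 - (-2)·1.250) / (10) = 1.070
  y = (2 - (-3)·-0.300 - (-4)·1.250) / (10) = 0.610
  z = (-1 - (1)·-0.300 - (-1)·-0.300) / (4) = -0.250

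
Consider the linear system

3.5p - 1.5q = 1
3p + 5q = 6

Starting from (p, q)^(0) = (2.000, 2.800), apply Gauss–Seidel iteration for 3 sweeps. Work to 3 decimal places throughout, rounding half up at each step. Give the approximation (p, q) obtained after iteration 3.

(0.692, 0.785)

Iteration 1:
  p = (1 - (-1.5)·2.800) / (3.5) = 1.486
  q = (6 - (3)·1.486) / (5) = 0.308
Iteration 2:
  p = (1 - (-1.5)·0.308) / (3.5) = 0.418
  q = (6 - (3)·0.418) / (5) = 0.949
Iteration 3:
  p = (1 - (-1.5)·0.949) / (3.5) = 0.692
  q = (6 - (3)·0.692) / (5) = 0.785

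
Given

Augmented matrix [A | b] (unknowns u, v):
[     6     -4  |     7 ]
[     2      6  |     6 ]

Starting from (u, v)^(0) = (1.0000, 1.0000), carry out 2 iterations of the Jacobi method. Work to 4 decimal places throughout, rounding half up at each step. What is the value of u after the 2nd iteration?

1.6111

Iteration 1:
  u = (7 - (-4)·1.0000) / (6) = 1.8333
  v = (6 - (2)·1.0000) / (6) = 0.6667
Iteration 2:
  u = (7 - (-4)·0.6667) / (6) = 1.6111
  v = (6 - (2)·1.8333) / (6) = 0.3889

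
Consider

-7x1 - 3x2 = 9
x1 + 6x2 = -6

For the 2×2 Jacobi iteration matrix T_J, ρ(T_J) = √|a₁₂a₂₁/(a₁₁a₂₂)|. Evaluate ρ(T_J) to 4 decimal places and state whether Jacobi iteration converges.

0.2673

a₁₂a₂₁/(a₁₁a₂₂) = (-3)·(1) / ((-7)·(6)) = 0.071429
ρ = √|0.071429| = √0.071429 = 0.2673
ρ < 1, so Jacobi converges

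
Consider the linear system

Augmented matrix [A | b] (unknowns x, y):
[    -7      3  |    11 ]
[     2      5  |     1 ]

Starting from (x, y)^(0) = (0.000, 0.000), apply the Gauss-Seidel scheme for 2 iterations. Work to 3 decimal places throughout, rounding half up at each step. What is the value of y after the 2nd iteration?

Iteration 1:
  x = (11 - (3)·0.000) / (-7) = -1.571
  y = (1 - (2)·-1.571) / (5) = 0.828
Iteration 2:
  x = (11 - (3)·0.828) / (-7) = -1.217
  y = (1 - (2)·-1.217) / (5) = 0.687

0.687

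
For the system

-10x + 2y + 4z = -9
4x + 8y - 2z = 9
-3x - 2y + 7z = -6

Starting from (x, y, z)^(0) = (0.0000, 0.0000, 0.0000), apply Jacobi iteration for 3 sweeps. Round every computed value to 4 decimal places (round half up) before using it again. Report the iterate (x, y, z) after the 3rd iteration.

(0.9321, 0.6964, -0.3903)

Iteration 1:
  x = (-9 - (2)·0.0000 - (4)·0.0000) / (-10) = 0.9000
  y = (9 - (4)·0.0000 - (-2)·0.0000) / (8) = 1.1250
  z = (-6 - (-3)·0.0000 - (-2)·0.0000) / (7) = -0.8571
Iteration 2:
  x = (-9 - (2)·1.1250 - (4)·-0.8571) / (-10) = 0.7822
  y = (9 - (4)·0.9000 - (-2)·-0.8571) / (8) = 0.4607
  z = (-6 - (-3)·0.9000 - (-2)·1.1250) / (7) = -0.1500
Iteration 3:
  x = (-9 - (2)·0.4607 - (4)·-0.1500) / (-10) = 0.9321
  y = (9 - (4)·0.7822 - (-2)·-0.1500) / (8) = 0.6964
  z = (-6 - (-3)·0.7822 - (-2)·0.4607) / (7) = -0.3903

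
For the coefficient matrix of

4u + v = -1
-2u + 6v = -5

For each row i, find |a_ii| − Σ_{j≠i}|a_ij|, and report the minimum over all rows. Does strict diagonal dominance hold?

row 1: |4| − (1) = 3
row 2: |6| − (2) = 4
minimum over rows = 3 → strictly diagonally dominant (convergence guaranteed)

3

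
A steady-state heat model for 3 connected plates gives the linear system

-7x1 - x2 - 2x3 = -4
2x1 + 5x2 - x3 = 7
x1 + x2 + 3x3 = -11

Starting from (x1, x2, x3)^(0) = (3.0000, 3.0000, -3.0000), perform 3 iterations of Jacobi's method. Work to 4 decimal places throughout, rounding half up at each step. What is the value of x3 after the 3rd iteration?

-4.3714

Iteration 1:
  x1 = (-4 - (-1)·3.0000 - (-2)·-3.0000) / (-7) = 1.0000
  x2 = (7 - (2)·3.0000 - (-1)·-3.0000) / (5) = -0.4000
  x3 = (-11 - (1)·3.0000 - (1)·3.0000) / (3) = -5.6667
Iteration 2:
  x1 = (-4 - (-1)·-0.4000 - (-2)·-5.6667) / (-7) = 2.2476
  x2 = (7 - (2)·1.0000 - (-1)·-5.6667) / (5) = -0.1333
  x3 = (-11 - (1)·1.0000 - (1)·-0.4000) / (3) = -3.8667
Iteration 3:
  x1 = (-4 - (-1)·-0.1333 - (-2)·-3.8667) / (-7) = 1.6952
  x2 = (7 - (2)·2.2476 - (-1)·-3.8667) / (5) = -0.2724
  x3 = (-11 - (1)·2.2476 - (1)·-0.1333) / (3) = -4.3714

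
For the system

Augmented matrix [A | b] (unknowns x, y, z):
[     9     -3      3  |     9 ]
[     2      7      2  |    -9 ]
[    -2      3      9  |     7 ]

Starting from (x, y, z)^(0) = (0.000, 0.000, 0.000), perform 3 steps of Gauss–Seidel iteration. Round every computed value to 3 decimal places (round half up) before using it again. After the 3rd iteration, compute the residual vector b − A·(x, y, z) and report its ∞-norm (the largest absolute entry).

Iteration 1:
  x = (9 - (-3)·0.000 - (3)·0.000) / (9) = 1.000
  y = (-9 - (2)·1.000 - (2)·0.000) / (7) = -1.571
  z = (7 - (-2)·1.000 - (3)·-1.571) / (9) = 1.524
Iteration 2:
  x = (9 - (-3)·-1.571 - (3)·1.524) / (9) = -0.032
  y = (-9 - (2)·-0.032 - (2)·1.524) / (7) = -1.712
  z = (7 - (-2)·-0.032 - (3)·-1.712) / (9) = 1.341
Iteration 3:
  x = (9 - (-3)·-1.712 - (3)·1.341) / (9) = -0.018
  y = (-9 - (2)·-0.018 - (2)·1.341) / (7) = -1.664
  z = (7 - (-2)·-0.018 - (3)·-1.664) / (9) = 1.328
Residual b − A·x = (0.186, 0.028, 0.004); ∞-norm = 0.186

0.186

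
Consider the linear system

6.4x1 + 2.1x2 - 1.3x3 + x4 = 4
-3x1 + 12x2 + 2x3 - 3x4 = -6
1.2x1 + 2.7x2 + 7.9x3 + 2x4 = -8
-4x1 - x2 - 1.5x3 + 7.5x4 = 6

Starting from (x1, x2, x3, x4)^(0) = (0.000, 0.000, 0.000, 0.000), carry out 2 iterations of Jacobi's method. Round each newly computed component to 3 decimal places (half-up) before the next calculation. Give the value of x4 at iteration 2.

Iteration 1:
  x1 = (4 - (2.1)·0.000 - (-1.3)·0.000 - (1)·0.000) / (6.4) = 0.625
  x2 = (-6 - (-3)·0.000 - (2)·0.000 - (-3)·0.000) / (12) = -0.500
  x3 = (-8 - (1.2)·0.000 - (2.7)·0.000 - (2)·0.000) / (7.9) = -1.013
  x4 = (6 - (-4)·0.000 - (-1)·0.000 - (-1.5)·0.000) / (7.5) = 0.800
Iteration 2:
  x1 = (4 - (2.1)·-0.500 - (-1.3)·-1.013 - (1)·0.800) / (6.4) = 0.458
  x2 = (-6 - (-3)·0.625 - (2)·-1.013 - (-3)·0.800) / (12) = 0.025
  x3 = (-8 - (1.2)·0.625 - (2.7)·-0.500 - (2)·0.800) / (7.9) = -1.139
  x4 = (6 - (-4)·0.625 - (-1)·-0.500 - (-1.5)·-1.013) / (7.5) = 0.864

0.864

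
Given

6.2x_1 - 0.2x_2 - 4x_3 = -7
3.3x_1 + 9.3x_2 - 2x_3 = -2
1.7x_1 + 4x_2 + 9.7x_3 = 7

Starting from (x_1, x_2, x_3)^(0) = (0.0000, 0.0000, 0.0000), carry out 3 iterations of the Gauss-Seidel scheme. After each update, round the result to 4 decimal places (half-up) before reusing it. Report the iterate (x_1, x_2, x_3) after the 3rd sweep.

Iteration 1:
  x_1 = (-7 - (-0.2)·0.0000 - (-4)·0.0000) / (6.2) = -1.1290
  x_2 = (-2 - (3.3)·-1.1290 - (-2)·0.0000) / (9.3) = 0.1856
  x_3 = (7 - (1.7)·-1.1290 - (4)·0.1856) / (9.7) = 0.8430
Iteration 2:
  x_1 = (-7 - (-0.2)·0.1856 - (-4)·0.8430) / (6.2) = -0.5792
  x_2 = (-2 - (3.3)·-0.5792 - (-2)·0.8430) / (9.3) = 0.1718
  x_3 = (7 - (1.7)·-0.5792 - (4)·0.1718) / (9.7) = 0.7523
Iteration 3:
  x_1 = (-7 - (-0.2)·0.1718 - (-4)·0.7523) / (6.2) = -0.6381
  x_2 = (-2 - (3.3)·-0.6381 - (-2)·0.7523) / (9.3) = 0.1732
  x_3 = (7 - (1.7)·-0.6381 - (4)·0.1732) / (9.7) = 0.7621

(-0.6381, 0.1732, 0.7621)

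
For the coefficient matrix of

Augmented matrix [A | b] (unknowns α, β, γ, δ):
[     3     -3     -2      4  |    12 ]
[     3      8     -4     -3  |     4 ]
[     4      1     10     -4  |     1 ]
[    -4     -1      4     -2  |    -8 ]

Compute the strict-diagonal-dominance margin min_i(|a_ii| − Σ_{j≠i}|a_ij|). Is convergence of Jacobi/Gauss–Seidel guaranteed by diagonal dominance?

-7

row 1: |3| − (3+2+4) = -6
row 2: |8| − (3+4+3) = -2
row 3: |10| − (4+1+4) = 1
row 4: |-2| − (4+1+4) = -7
minimum over rows = -7 → not strictly diagonally dominant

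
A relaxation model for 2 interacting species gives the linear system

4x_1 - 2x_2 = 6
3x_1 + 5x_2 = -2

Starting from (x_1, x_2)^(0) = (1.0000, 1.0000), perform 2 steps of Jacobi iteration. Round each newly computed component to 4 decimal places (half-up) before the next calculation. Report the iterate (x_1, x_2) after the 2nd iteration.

Iteration 1:
  x_1 = (6 - (-2)·1.0000) / (4) = 2.0000
  x_2 = (-2 - (3)·1.0000) / (5) = -1.0000
Iteration 2:
  x_1 = (6 - (-2)·-1.0000) / (4) = 1.0000
  x_2 = (-2 - (3)·2.0000) / (5) = -1.6000

(1.0000, -1.6000)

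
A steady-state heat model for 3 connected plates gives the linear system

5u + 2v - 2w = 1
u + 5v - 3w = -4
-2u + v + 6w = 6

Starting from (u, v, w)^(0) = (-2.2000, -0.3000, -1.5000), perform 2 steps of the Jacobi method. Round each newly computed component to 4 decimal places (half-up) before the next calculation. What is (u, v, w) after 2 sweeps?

Iteration 1:
  u = (1 - (2)·-0.3000 - (-2)·-1.5000) / (5) = -0.2800
  v = (-4 - (1)·-2.2000 - (-3)·-1.5000) / (5) = -1.2600
  w = (6 - (-2)·-2.2000 - (1)·-0.3000) / (6) = 0.3167
Iteration 2:
  u = (1 - (2)·-1.2600 - (-2)·0.3167) / (5) = 0.8307
  v = (-4 - (1)·-0.2800 - (-3)·0.3167) / (5) = -0.5540
  w = (6 - (-2)·-0.2800 - (1)·-1.2600) / (6) = 1.1167

(0.8307, -0.5540, 1.1167)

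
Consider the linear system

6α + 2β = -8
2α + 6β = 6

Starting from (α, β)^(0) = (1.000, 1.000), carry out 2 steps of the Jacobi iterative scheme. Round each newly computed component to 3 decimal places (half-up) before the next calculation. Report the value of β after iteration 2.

1.556

Iteration 1:
  α = (-8 - (2)·1.000) / (6) = -1.667
  β = (6 - (2)·1.000) / (6) = 0.667
Iteration 2:
  α = (-8 - (2)·0.667) / (6) = -1.556
  β = (6 - (2)·-1.667) / (6) = 1.556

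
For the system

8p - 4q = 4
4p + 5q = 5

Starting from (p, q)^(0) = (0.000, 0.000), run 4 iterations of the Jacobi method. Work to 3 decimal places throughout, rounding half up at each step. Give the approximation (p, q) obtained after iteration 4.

(0.600, 0.360)

Iteration 1:
  p = (4 - (-4)·0.000) / (8) = 0.500
  q = (5 - (4)·0.000) / (5) = 1.000
Iteration 2:
  p = (4 - (-4)·1.000) / (8) = 1.000
  q = (5 - (4)·0.500) / (5) = 0.600
Iteration 3:
  p = (4 - (-4)·0.600) / (8) = 0.800
  q = (5 - (4)·1.000) / (5) = 0.200
Iteration 4:
  p = (4 - (-4)·0.200) / (8) = 0.600
  q = (5 - (4)·0.800) / (5) = 0.360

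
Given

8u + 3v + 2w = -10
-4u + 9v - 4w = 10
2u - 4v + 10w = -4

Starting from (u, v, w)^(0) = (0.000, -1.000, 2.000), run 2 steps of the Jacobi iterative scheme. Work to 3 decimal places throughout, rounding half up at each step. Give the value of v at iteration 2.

Iteration 1:
  u = (-10 - (3)·-1.000 - (2)·2.000) / (8) = -1.375
  v = (10 - (-4)·0.000 - (-4)·2.000) / (9) = 2.000
  w = (-4 - (2)·0.000 - (-4)·-1.000) / (10) = -0.800
Iteration 2:
  u = (-10 - (3)·2.000 - (2)·-0.800) / (8) = -1.800
  v = (10 - (-4)·-1.375 - (-4)·-0.800) / (9) = 0.144
  w = (-4 - (2)·-1.375 - (-4)·2.000) / (10) = 0.675

0.144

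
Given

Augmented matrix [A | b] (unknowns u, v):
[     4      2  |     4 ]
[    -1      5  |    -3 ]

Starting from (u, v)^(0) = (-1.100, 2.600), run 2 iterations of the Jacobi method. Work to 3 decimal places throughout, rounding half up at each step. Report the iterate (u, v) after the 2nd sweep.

(1.410, -0.660)

Iteration 1:
  u = (4 - (2)·2.600) / (4) = -0.300
  v = (-3 - (-1)·-1.100) / (5) = -0.820
Iteration 2:
  u = (4 - (2)·-0.820) / (4) = 1.410
  v = (-3 - (-1)·-0.300) / (5) = -0.660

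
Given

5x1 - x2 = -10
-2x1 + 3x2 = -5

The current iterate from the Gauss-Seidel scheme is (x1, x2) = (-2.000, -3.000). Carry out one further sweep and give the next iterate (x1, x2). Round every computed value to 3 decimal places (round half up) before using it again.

One sweep:
  x1 = (-10 - (-1)·-3.000) / (5) = -2.600
  x2 = (-5 - (-2)·-2.600) / (3) = -3.400

(-2.600, -3.400)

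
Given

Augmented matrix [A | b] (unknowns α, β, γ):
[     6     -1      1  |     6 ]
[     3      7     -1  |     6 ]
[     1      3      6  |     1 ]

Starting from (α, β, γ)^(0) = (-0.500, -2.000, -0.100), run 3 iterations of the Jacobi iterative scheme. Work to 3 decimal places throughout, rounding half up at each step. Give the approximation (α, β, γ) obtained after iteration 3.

(1.203, 0.374, -0.366)

Iteration 1:
  α = (6 - (-1)·-2.000 - (1)·-0.100) / (6) = 0.683
  β = (6 - (3)·-0.500 - (-1)·-0.100) / (7) = 1.057
  γ = (1 - (1)·-0.500 - (3)·-2.000) / (6) = 1.250
Iteration 2:
  α = (6 - (-1)·1.057 - (1)·1.250) / (6) = 0.968
  β = (6 - (3)·0.683 - (-1)·1.250) / (7) = 0.743
  γ = (1 - (1)·0.683 - (3)·1.057) / (6) = -0.476
Iteration 3:
  α = (6 - (-1)·0.743 - (1)·-0.476) / (6) = 1.203
  β = (6 - (3)·0.968 - (-1)·-0.476) / (7) = 0.374
  γ = (1 - (1)·0.968 - (3)·0.743) / (6) = -0.366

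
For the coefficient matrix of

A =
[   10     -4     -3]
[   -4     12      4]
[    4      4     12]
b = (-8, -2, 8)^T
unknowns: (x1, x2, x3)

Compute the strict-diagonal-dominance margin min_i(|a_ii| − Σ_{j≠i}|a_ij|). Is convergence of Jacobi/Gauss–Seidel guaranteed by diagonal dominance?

3

row 1: |10| − (4+3) = 3
row 2: |12| − (4+4) = 4
row 3: |12| − (4+4) = 4
minimum over rows = 3 → strictly diagonally dominant (convergence guaranteed)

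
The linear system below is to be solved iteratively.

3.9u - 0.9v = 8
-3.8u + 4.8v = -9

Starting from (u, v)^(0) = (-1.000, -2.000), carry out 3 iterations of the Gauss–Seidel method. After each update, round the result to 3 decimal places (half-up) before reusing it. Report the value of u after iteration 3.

Iteration 1:
  u = (8 - (-0.9)·-2.000) / (3.9) = 1.590
  v = (-9 - (-3.8)·1.590) / (4.8) = -0.616
Iteration 2:
  u = (8 - (-0.9)·-0.616) / (3.9) = 1.909
  v = (-9 - (-3.8)·1.909) / (4.8) = -0.364
Iteration 3:
  u = (8 - (-0.9)·-0.364) / (3.9) = 1.967
  v = (-9 - (-3.8)·1.967) / (4.8) = -0.318

1.967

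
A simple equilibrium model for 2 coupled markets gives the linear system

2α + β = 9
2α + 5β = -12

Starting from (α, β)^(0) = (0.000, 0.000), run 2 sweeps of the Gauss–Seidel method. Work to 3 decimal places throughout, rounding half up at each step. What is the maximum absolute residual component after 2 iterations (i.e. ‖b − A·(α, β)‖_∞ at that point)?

Iteration 1:
  α = (9 - (1)·0.000) / (2) = 4.500
  β = (-12 - (2)·4.500) / (5) = -4.200
Iteration 2:
  α = (9 - (1)·-4.200) / (2) = 6.600
  β = (-12 - (2)·6.600) / (5) = -5.040
Residual b − A·x = (0.840, 0.000); ∞-norm = 0.840

0.840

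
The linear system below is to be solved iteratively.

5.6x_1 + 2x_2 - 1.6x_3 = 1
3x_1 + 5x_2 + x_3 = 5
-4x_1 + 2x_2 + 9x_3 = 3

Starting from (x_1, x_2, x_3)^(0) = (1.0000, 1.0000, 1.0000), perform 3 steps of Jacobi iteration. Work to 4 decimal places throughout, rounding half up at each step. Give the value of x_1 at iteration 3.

Iteration 1:
  x_1 = (1 - (2)·1.0000 - (-1.6)·1.0000) / (5.6) = 0.1071
  x_2 = (5 - (3)·1.0000 - (1)·1.0000) / (5) = 0.2000
  x_3 = (3 - (-4)·1.0000 - (2)·1.0000) / (9) = 0.5556
Iteration 2:
  x_1 = (1 - (2)·0.2000 - (-1.6)·0.5556) / (5.6) = 0.2659
  x_2 = (5 - (3)·0.1071 - (1)·0.5556) / (5) = 0.8246
  x_3 = (3 - (-4)·0.1071 - (2)·0.2000) / (9) = 0.3365
Iteration 3:
  x_1 = (1 - (2)·0.8246 - (-1.6)·0.3365) / (5.6) = -0.0198
  x_2 = (5 - (3)·0.2659 - (1)·0.3365) / (5) = 0.7732
  x_3 = (3 - (-4)·0.2659 - (2)·0.8246) / (9) = 0.2683

-0.0198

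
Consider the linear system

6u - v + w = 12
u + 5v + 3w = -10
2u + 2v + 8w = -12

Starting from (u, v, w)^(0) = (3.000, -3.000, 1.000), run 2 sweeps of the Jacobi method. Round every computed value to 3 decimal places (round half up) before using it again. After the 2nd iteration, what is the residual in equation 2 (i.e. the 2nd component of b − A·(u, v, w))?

Iteration 1:
  u = (12 - (-1)·-3.000 - (1)·1.000) / (6) = 1.333
  v = (-10 - (1)·3.000 - (3)·1.000) / (5) = -3.200
  w = (-12 - (2)·3.000 - (2)·-3.000) / (8) = -1.500
Iteration 2:
  u = (12 - (-1)·-3.200 - (1)·-1.500) / (6) = 1.717
  v = (-10 - (1)·1.333 - (3)·-1.500) / (5) = -1.367
  w = (-12 - (2)·1.333 - (2)·-3.200) / (8) = -1.033
Residual b − A·x = (1.364, -1.783, -4.436)

-1.783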